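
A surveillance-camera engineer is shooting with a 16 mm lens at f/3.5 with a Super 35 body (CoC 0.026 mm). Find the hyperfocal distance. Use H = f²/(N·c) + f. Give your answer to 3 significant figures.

Hyperfocal distance H = f²/(N·c) + f = 16²/(3.5 × 0.026) + 16 = 256/0.091 + 16 ≈ 2829.2 mm ≈ 2.83 m.

2.83 m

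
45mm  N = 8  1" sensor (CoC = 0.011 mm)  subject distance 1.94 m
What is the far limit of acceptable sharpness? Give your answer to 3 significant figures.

Hyperfocal distance H = f²/(N·c) + f = 45²/(8 × 0.011) + 45 = 2025/0.088 + 45 ≈ 23056.4 mm ≈ 23.06 m.
Far limit Df = s·(H − f)/(H − s) = 1940 × (23056.4 − 45) / (23056.4 − 1940) = 1940 × 23011.4 / 21116.4 ≈ 2114.1 mm ≈ 2.11 m.

2.11 m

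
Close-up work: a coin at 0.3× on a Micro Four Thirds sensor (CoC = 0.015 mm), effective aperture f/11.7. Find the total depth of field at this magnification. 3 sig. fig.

At magnification m, DoF ≈ 2·N_eff·c/m² = 2 × 11.7 × 0.015 / 0.3² = 0.351 / 0.09 ≈ 3.9 mm.

3.90 mm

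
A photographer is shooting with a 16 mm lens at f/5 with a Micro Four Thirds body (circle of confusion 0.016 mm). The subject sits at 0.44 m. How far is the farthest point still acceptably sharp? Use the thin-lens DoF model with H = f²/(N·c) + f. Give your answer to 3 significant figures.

0.507 m

Hyperfocal distance H = f²/(N·c) + f = 16²/(5 × 0.016) + 16 = 256/0.08 + 16 ≈ 3216.0 mm ≈ 3.216 m.
Far limit Df = s·(H − f)/(H − s) = 440 × (3216.0 − 16) / (3216.0 − 440) = 440 × 3200.0 / 2776.0 ≈ 507.20 mm ≈ 0.507 m.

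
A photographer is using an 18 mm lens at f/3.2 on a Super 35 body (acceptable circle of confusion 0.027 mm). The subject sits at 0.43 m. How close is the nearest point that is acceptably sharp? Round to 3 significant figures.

Hyperfocal distance H = f²/(N·c) + f = 18²/(3.2 × 0.027) + 18 = 324/0.0864 + 18 ≈ 3768.0 mm ≈ 3.768 m.
Near limit Dn = s·(H − f)/(H + s − 2f) = 430 × (3768.0 − 18) / (3768.0 + 430 − 2 × 18) = 430 × 3750.0 / 4162.0 ≈ 387.43 mm.

387 mm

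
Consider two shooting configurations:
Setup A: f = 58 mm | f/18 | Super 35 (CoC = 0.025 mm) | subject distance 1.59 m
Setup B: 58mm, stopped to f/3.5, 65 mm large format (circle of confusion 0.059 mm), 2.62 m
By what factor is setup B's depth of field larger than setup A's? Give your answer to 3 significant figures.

1.24

Setup A: H = 58²/(18×0.025) + 58 ≈ 7533.6 mm; DoF = Df − Dn = 1999.84 − 1319.57 ≈ 680.27 mm.
Setup B: H = 58²/(3.5×0.059) + 58 ≈ 16348.6 mm; DoF = Df − Dn = 3108.94 − 2263.95 ≈ 844.99 mm.
Ratio = 844.99 / 680.27 ≈ 1.24.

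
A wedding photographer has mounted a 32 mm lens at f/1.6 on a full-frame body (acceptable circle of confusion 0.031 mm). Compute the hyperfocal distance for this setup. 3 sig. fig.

Hyperfocal distance H = f²/(N·c) + f = 32²/(1.6 × 0.031) + 32 = 1024/0.0496 + 32 ≈ 20677.2 mm ≈ 20.7 m.

20.7 m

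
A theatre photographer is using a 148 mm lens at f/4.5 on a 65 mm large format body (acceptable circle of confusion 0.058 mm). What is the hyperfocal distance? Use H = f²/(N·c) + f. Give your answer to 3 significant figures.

84.1 m

Hyperfocal distance H = f²/(N·c) + f = 148²/(4.5 × 0.058) + 148 = 21904/0.261 + 148 ≈ 84071.4 mm ≈ 84.1 m.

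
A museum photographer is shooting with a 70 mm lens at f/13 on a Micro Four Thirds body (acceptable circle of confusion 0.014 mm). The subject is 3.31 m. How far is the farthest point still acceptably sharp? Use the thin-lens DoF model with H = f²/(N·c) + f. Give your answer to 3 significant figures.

3.76 m

Hyperfocal distance H = f²/(N·c) + f = 70²/(13 × 0.014) + 70 = 4900/0.182 + 70 ≈ 26993.1 mm ≈ 26.99 m.
Far limit Df = s·(H − f)/(H − s) = 3310 × (26993.1 − 70) / (26993.1 − 3310) = 3310 × 26923.1 / 23683.1 ≈ 3762.8 mm ≈ 3.76 m.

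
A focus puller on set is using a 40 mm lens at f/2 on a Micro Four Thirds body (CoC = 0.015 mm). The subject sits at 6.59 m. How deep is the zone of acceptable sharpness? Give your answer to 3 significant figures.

Hyperfocal distance H = f²/(N·c) + f = 40²/(2 × 0.015) + 40 = 1600/0.03 + 40 ≈ 53373.3 mm ≈ 53.37 m.
Near limit Dn = s·(H − f)/(H + s − 2f) = 6590 × (53373.3 − 40) / (53373.3 + 6590 − 2 × 40) = 6590 × 53333.3 / 59883.3 ≈ 5869.2 mm.
Far limit Df = s·(H − f)/(H − s) = 6590 × (53373.3 − 40) / (53373.3 − 6590) = 6590 × 53333.3 / 46783.3 ≈ 7512.6 mm.
Depth of field = Df − Dn = 7512.6 − 5869.2 ≈ 1643.4 mm ≈ 1.64 m.

1.64 m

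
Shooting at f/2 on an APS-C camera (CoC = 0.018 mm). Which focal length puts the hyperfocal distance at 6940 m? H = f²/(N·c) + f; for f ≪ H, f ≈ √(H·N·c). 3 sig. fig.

From H = f²/(N·c) + f, with f ≪ H: f ≈ √(H·N·c) = √(6940000 × 2 × 0.018) = √249840 ≈ 499.8 mm.
The +f correction barely moves this — solving exactly, f² + N·c·f − N·c·H = 0 ⇒ f = (−N·c + √((N·c)² + 4·N·c·H))/2 = (−0.036 + √999360)/2 ≈ 499.82 mm, so f ≈ 500 mm.

500 mm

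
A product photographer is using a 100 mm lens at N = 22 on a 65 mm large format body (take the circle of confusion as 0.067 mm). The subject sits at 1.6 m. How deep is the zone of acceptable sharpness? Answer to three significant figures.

Hyperfocal distance H = f²/(N·c) + f = 100²/(22 × 0.067) + 100 = 10000/1.474 + 100 ≈ 6884.3 mm ≈ 6.884 m.
Near limit Dn = s·(H − f)/(H + s − 2f) = 1600 × (6884.3 − 100) / (6884.3 + 1600 − 2 × 100) = 1600 × 6784.3 / 8284.3 ≈ 1310.29 mm.
Far limit Df = s·(H − f)/(H − s) = 1600 × (6884.3 − 100) / (6884.3 − 1600) = 1600 × 6784.3 / 5284.3 ≈ 2054.18 mm.
Depth of field = Df − Dn = 2054.18 − 1310.29 ≈ 743.89 mm ≈ 0.744 m.

0.744 m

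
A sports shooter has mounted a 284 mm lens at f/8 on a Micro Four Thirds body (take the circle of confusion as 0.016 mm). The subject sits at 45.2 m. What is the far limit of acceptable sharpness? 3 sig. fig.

48.7 m

Hyperfocal distance H = f²/(N·c) + f = 284²/(8 × 0.016) + 284 = 80656/0.128 + 284 ≈ 630409.0 mm ≈ 630.4 m.
Far limit Df = s·(H − f)/(H − s) = 45200 × (630409.0 − 284) / (630409.0 − 45200) = 45200 × 630125.0 / 585209.0 ≈ 48669 mm ≈ 48.7 m.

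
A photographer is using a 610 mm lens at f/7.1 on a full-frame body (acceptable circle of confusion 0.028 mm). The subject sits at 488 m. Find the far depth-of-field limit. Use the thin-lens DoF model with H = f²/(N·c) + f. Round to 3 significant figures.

660 m

Hyperfocal distance H = f²/(N·c) + f = 610²/(7.1 × 0.028) + 610 = 372100/0.1988 + 610 ≈ 1872340.4 mm ≈ 1872 m.
Far limit Df = s·(H − f)/(H − s) = 488000 × (1872340.4 − 610) / (1872340.4 − 488000) = 488000 × 1871730.4 / 1384340.4 ≈ 659812 mm ≈ 660 m.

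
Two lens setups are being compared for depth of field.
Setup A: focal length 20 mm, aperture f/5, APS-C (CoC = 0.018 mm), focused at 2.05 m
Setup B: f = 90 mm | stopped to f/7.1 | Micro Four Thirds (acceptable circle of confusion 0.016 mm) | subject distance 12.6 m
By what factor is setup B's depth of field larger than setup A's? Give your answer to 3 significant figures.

1.93

Setup A: H = 20²/(5×0.018) + 20 ≈ 4464.4 mm; DoF = Df − Dn = 3773.6 − 1407.2 ≈ 2366.4 mm.
Setup B: H = 90²/(7.1×0.016) + 90 ≈ 71392.8 mm; DoF = Df − Dn = 15281.0 − 10719.3 ≈ 4561.7 mm.
Ratio = 4561.7 / 2366.4 ≈ 1.93.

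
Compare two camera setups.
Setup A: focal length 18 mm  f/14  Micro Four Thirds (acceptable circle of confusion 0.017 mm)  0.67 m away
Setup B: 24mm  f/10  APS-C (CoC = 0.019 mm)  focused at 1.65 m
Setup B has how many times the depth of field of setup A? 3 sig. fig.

Setup A: H = 18²/(14×0.017) + 18 ≈ 1379.3 mm; DoF = Df − Dn = 1285.84 − 453.03 ≈ 832.81 mm.
Setup B: H = 24²/(10×0.019) + 24 ≈ 3055.6 mm; DoF = Df − Dn = 3558.8 − 1074.0 ≈ 2484.8 mm.
Ratio = 2484.8 / 832.81 ≈ 2.98.

2.98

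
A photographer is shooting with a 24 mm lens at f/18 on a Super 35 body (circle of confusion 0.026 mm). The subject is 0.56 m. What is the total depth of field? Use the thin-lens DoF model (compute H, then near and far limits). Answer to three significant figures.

0.602 m

Hyperfocal distance H = f²/(N·c) + f = 24²/(18 × 0.026) + 24 = 576/0.468 + 24 ≈ 1254.8 mm ≈ 1.255 m.
Near limit Dn = s·(H − f)/(H + s − 2f) = 560 × (1254.8 − 24) / (1254.8 + 560 − 2 × 24) = 560 × 1230.8 / 1766.8 ≈ 390.11 mm.
Far limit Df = s·(H − f)/(H − s) = 560 × (1254.8 − 24) / (1254.8 − 560) = 560 × 1230.8 / 694.8 ≈ 992.03 mm.
Depth of field = Df − Dn = 992.03 − 390.11 ≈ 601.92 mm ≈ 0.602 m.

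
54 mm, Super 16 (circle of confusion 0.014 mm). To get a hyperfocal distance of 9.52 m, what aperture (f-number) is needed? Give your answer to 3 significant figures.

Rearrange H = f²/(N·c) + f for N: N = f² / ((H − f)·c).
N = 54² / ((9520 − 54) × 0.014) = 2916 / 132.5 ≈ 22.

f/22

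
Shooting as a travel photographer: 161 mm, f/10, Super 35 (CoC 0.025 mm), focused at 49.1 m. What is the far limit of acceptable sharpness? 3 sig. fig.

Hyperfocal distance H = f²/(N·c) + f = 161²/(10 × 0.025) + 161 = 25921/0.25 + 161 ≈ 103845.0 mm ≈ 103.8 m.
Far limit Df = s·(H − f)/(H − s) = 49100 × (103845.0 − 161) / (103845.0 − 49100) = 49100 × 103684.0 / 54745.0 ≈ 92993 mm ≈ 93.0 m.

93.0 m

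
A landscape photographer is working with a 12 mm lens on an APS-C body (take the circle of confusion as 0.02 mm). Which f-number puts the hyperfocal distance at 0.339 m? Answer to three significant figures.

Rearrange H = f²/(N·c) + f for N: N = f² / ((H − f)·c).
N = 12² / ((339 − 12) × 0.02) = 144 / 6.540 ≈ 22.

f/22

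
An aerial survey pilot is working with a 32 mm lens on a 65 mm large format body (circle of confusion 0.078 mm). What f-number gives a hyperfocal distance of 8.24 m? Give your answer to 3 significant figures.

Rearrange H = f²/(N·c) + f for N: N = f² / ((H − f)·c).
N = 32² / ((8240 − 32) × 0.078) = 1024 / 640.2 ≈ 1.60.

f/1.60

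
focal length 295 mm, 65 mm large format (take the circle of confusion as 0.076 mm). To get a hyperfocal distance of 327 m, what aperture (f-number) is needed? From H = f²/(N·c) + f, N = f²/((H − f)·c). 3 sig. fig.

f/3.50

Rearrange H = f²/(N·c) + f for N: N = f² / ((H − f)·c).
N = 295² / ((327000 − 295) × 0.076) = 87025 / 24830 ≈ 3.50.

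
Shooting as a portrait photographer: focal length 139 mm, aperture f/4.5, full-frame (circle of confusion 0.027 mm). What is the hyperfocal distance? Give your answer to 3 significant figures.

159 m

Hyperfocal distance H = f²/(N·c) + f = 139²/(4.5 × 0.027) + 139 = 19321/0.1215 + 139 ≈ 159159.6 mm ≈ 159 m.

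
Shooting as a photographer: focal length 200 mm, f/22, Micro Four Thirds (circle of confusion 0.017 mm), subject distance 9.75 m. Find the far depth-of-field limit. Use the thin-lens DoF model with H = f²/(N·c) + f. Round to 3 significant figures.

Hyperfocal distance H = f²/(N·c) + f = 200²/(22 × 0.017) + 200 = 40000/0.374 + 200 ≈ 107151.9 mm ≈ 107.2 m.
Far limit Df = s·(H − f)/(H − s) = 9750 × (107151.9 − 200) / (107151.9 − 9750) = 9750 × 106951.9 / 97401.9 ≈ 10706 mm ≈ 10.7 m.

10.7 m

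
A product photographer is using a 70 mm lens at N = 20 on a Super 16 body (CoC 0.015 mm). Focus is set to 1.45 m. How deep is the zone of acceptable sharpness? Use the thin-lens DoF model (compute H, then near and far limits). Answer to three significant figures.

Hyperfocal distance H = f²/(N·c) + f = 70²/(20 × 0.015) + 70 = 4900/0.3 + 70 ≈ 16403.3 mm ≈ 16.40 m.
Near limit Dn = s·(H − f)/(H + s − 2f) = 1450 × (16403.3 − 70) / (16403.3 + 1450 − 2 × 70) = 1450 × 16333.3 / 17713.3 ≈ 1337.03 mm.
Far limit Df = s·(H − f)/(H − s) = 1450 × (16403.3 − 70) / (16403.3 − 1450) = 1450 × 16333.3 / 14953.3 ≈ 1583.82 mm.
Depth of field = Df − Dn = 1583.82 − 1337.03 ≈ 246.79 mm.

247 mm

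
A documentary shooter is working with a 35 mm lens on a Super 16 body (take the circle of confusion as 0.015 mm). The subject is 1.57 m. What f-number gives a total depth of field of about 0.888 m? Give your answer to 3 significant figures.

f/14

Write h = H − f = f²/(N·c). The thin-lens limits are Dn = s·h/(h + (s−f)) and Df = s·h/(h − (s−f)), so DoF = Df − Dn = 2·s·(s−f)·h / (h² − (s−f)²).
That is a quadratic in h: DoF·h² − 2·s·(s−f)·h − DoF·(s−f)² = 0 ⇒ h = (s−f)·(s + √(s² + DoF²)) / DoF = 1535 × (1570 + √(1570² + 888²)) / 888 = 1535 × (1570 + 1803.73) / 888 ≈ 5831.8 mm.
Then N = f²/(c·h) = 35² / (0.015 × 5831.8) = 1225 / 87.478 ≈ 14.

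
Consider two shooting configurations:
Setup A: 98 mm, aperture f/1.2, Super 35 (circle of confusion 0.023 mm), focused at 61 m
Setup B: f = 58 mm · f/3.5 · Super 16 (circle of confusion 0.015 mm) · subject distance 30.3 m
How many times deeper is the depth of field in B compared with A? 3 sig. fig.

Setup A: H = 98²/(1.2×0.023) + 98 ≈ 348069.0 mm; DoF = Df − Dn = 73941 − 51914 ≈ 22027 mm.
Setup B: H = 58²/(3.5×0.015) + 58 ≈ 64134.2 mm; DoF = Df − Dn = 57383 − 20585 ≈ 36798 mm.
Ratio = 36798 / 22027 ≈ 1.67.

1.67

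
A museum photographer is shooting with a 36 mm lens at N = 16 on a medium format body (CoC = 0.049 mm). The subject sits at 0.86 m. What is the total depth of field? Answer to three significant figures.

1.14 m

Hyperfocal distance H = f²/(N·c) + f = 36²/(16 × 0.049) + 36 = 1296/0.784 + 36 ≈ 1689.1 mm ≈ 1.689 m.
Near limit Dn = s·(H − f)/(H + s − 2f) = 860 × (1689.1 − 36) / (1689.1 + 860 − 2 × 36) = 860 × 1653.1 / 2477.1 ≈ 573.9 mm.
Far limit Df = s·(H − f)/(H − s) = 860 × (1689.1 − 36) / (1689.1 − 860) = 860 × 1653.1 / 829.1 ≈ 1714.7 mm.
Depth of field = Df − Dn = 1714.7 − 573.9 ≈ 1140.8 mm ≈ 1.14 m.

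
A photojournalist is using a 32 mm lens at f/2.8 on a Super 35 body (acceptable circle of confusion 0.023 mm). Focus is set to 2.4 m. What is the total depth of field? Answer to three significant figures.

Hyperfocal distance H = f²/(N·c) + f = 32²/(2.8 × 0.023) + 32 = 1024/0.0644 + 32 ≈ 15932.6 mm ≈ 15.93 m.
Near limit Dn = s·(H − f)/(H + s − 2f) = 2400 × (15932.6 − 32) / (15932.6 + 2400 − 2 × 32) = 2400 × 15900.6 / 18268.6 ≈ 2088.91 mm.
Far limit Df = s·(H − f)/(H − s) = 2400 × (15932.6 − 32) / (15932.6 − 2400) = 2400 × 15900.6 / 13532.6 ≈ 2819.96 mm.
Depth of field = Df − Dn = 2819.96 − 2088.91 ≈ 731.05 mm ≈ 0.731 m.

0.731 m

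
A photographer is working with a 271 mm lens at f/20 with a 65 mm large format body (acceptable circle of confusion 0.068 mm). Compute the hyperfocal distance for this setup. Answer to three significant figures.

54.3 m

Hyperfocal distance H = f²/(N·c) + f = 271²/(20 × 0.068) + 271 = 73441/1.36 + 271 ≈ 54271.7 mm ≈ 54.3 m.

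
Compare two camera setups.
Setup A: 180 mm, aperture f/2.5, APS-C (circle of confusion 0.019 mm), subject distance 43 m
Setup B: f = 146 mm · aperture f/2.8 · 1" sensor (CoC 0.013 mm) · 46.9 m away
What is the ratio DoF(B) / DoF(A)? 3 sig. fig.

Setup A: H = 180²/(2.5×0.019) + 180 ≈ 682285.3 mm; DoF = Df − Dn = 45880.2 − 40460.1 ≈ 5420.1 mm.
Setup B: H = 146²/(2.8×0.013) + 146 ≈ 585750.4 mm; DoF = Df − Dn = 50969.3 − 43432.4 ≈ 7536.9 mm.
Ratio = 7536.9 / 5420.1 ≈ 1.39.

1.39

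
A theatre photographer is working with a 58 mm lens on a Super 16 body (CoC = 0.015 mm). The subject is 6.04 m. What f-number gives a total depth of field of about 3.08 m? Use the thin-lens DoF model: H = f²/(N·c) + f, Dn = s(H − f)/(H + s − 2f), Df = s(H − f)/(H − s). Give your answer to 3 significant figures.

f/9.01

Write h = H − f = f²/(N·c). The thin-lens limits are Dn = s·h/(h + (s−f)) and Df = s·h/(h − (s−f)), so DoF = Df − Dn = 2·s·(s−f)·h / (h² − (s−f)²).
That is a quadratic in h: DoF·h² − 2·s·(s−f)·h − DoF·(s−f)² = 0 ⇒ h = (s−f)·(s + √(s² + DoF²)) / DoF = 5982 × (6040 + √(6040² + 3080²)) / 3080 = 5982 × (6040 + 6779.97) / 3080 ≈ 24899 mm.
Then N = f²/(c·h) = 58² / (0.015 × 24899) = 3364 / 373.49 ≈ 9.01.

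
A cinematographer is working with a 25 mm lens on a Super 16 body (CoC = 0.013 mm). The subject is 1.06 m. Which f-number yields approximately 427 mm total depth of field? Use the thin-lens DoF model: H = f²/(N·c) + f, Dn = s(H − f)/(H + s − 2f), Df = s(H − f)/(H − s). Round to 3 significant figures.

Write h = H − f = f²/(N·c). The thin-lens limits are Dn = s·h/(h + (s−f)) and Df = s·h/(h − (s−f)), so DoF = Df − Dn = 2·s·(s−f)·h / (h² − (s−f)²).
That is a quadratic in h: DoF·h² − 2·s·(s−f)·h − DoF·(s−f)² = 0 ⇒ h = (s−f)·(s + √(s² + DoF²)) / DoF = 1035 × (1060 + √(1060² + 427²)) / 427 = 1035 × (1060 + 1142.77) / 427 ≈ 5339.3 mm.
Then N = f²/(c·h) = 25² / (0.013 × 5339.3) = 625 / 69.411 ≈ 9.

f/9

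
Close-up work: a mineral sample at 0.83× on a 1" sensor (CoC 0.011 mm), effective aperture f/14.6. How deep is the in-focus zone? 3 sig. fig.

At magnification m, DoF ≈ 2·N_eff·c/m² = 2 × 14.6 × 0.011 / 0.83² = 0.3212 / 0.6889 ≈ 0.466 mm.

0.466 mm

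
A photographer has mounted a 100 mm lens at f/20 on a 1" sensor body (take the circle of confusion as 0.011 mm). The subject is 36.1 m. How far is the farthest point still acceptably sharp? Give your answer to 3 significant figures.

174 m

Hyperfocal distance H = f²/(N·c) + f = 100²/(20 × 0.011) + 100 = 10000/0.22 + 100 ≈ 45554.5 mm ≈ 45.55 m.
Far limit Df = s·(H − f)/(H − s) = 36100 × (45554.5 − 100) / (45554.5 − 36100) = 36100 × 45454.5 / 9454.5 ≈ 173558 mm ≈ 174 m.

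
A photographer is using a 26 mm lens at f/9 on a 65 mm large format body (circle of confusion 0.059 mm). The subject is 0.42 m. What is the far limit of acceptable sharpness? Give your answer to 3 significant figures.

Hyperfocal distance H = f²/(N·c) + f = 26²/(9 × 0.059) + 26 = 676/0.531 + 26 ≈ 1299.1 mm ≈ 1.299 m.
Far limit Df = s·(H − f)/(H − s) = 420 × (1299.1 − 26) / (1299.1 − 420) = 420 × 1273.1 / 879.1 ≈ 608.24 mm ≈ 0.608 m.

0.608 m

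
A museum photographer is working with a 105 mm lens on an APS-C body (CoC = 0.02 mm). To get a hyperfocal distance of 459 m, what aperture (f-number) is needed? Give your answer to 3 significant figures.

Rearrange H = f²/(N·c) + f for N: N = f² / ((H − f)·c).
N = 105² / ((459000 − 105) × 0.02) = 11025 / 9178 ≈ 1.20.

f/1.20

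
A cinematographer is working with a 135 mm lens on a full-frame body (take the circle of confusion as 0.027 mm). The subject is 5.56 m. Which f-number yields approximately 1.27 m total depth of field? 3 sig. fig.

f/14

Write h = H − f = f²/(N·c). The thin-lens limits are Dn = s·h/(h + (s−f)) and Df = s·h/(h − (s−f)), so DoF = Df − Dn = 2·s·(s−f)·h / (h² − (s−f)²).
That is a quadratic in h: DoF·h² − 2·s·(s−f)·h − DoF·(s−f)² = 0 ⇒ h = (s−f)·(s + √(s² + DoF²)) / DoF = 5425 × (5560 + √(5560² + 1270²)) / 1270 = 5425 × (5560 + 5703.20) / 1270 ≈ 48112 mm.
Then N = f²/(c·h) = 135² / (0.027 × 48112) = 18225 / 1299.0 ≈ 14.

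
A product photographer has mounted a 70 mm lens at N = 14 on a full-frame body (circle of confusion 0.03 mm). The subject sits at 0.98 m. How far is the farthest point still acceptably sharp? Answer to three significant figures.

Hyperfocal distance H = f²/(N·c) + f = 70²/(14 × 0.03) + 70 = 4900/0.42 + 70 ≈ 11736.7 mm ≈ 11.74 m.
Far limit Df = s·(H − f)/(H − s) = 980 × (11736.7 − 70) / (11736.7 − 980) = 980 × 11666.7 / 10756.7 ≈ 1062.9 mm ≈ 1.06 m.

1.06 m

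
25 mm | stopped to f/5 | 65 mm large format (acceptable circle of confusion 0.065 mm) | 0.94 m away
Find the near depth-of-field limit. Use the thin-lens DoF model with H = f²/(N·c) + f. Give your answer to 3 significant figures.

Hyperfocal distance H = f²/(N·c) + f = 25²/(5 × 0.065) + 25 = 625/0.325 + 25 ≈ 1948.1 mm ≈ 1.948 m.
Near limit Dn = s·(H − f)/(H + s − 2f) = 940 × (1948.1 − 25) / (1948.1 + 940 − 2 × 25) = 940 × 1923.1 / 2838.1 ≈ 636.94 mm ≈ 0.637 m.

0.637 m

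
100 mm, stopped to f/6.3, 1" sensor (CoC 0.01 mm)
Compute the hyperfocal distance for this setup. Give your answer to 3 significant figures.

Hyperfocal distance H = f²/(N·c) + f = 100²/(6.3 × 0.01) + 100 = 10000/0.063 + 100 ≈ 158830.2 mm ≈ 159 m.

159 m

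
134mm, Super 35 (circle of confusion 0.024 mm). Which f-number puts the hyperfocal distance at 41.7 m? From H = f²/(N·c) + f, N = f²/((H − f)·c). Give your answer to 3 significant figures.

Rearrange H = f²/(N·c) + f for N: N = f² / ((H − f)·c).
N = 134² / ((41700 − 134) × 0.024) = 17956 / 997.6 ≈ 18.

f/18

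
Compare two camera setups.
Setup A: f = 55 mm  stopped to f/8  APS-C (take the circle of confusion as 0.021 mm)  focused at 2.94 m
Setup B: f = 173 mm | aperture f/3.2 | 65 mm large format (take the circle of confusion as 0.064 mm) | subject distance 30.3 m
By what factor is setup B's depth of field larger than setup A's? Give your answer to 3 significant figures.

Setup A: H = 55²/(8×0.021) + 55 ≈ 18061.0 mm; DoF = Df − Dn = 3500.94 − 2533.99 ≈ 966.95 mm.
Setup B: H = 173²/(3.2×0.064) + 173 ≈ 146310.7 mm; DoF = Df − Dn = 38169 − 25121 ≈ 13048 mm.
Ratio = 13048 / 966.95 ≈ 13.5.

13.5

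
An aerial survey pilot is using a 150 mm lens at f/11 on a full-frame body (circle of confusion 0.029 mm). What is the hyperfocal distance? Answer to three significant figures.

Hyperfocal distance H = f²/(N·c) + f = 150²/(11 × 0.029) + 150 = 22500/0.319 + 150 ≈ 70682.9 mm ≈ 70.7 m.

70.7 m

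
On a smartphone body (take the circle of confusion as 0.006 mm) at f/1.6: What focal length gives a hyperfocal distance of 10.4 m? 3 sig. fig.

9.99 mm

From H = f²/(N·c) + f, with f ≪ H: f ≈ √(H·N·c) = √(10400 × 1.6 × 0.006) = √99.840 ≈ 9.992 mm.
The +f correction barely moves this — solving exactly, f² + N·c·f − N·c·H = 0 ⇒ f = (−N·c + √((N·c)² + 4·N·c·H))/2 = (−0.0096 + √399.36)/2 ≈ 9.9872 mm, so f ≈ 9.99 mm.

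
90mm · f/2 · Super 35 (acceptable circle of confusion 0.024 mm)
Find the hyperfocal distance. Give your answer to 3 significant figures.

Hyperfocal distance H = f²/(N·c) + f = 90²/(2 × 0.024) + 90 = 8100/0.048 + 90 ≈ 168840.0 mm ≈ 169 m.

169 m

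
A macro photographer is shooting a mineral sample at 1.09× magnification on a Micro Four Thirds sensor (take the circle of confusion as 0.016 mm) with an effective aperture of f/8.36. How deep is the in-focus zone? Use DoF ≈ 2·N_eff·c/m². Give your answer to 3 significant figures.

At magnification m, DoF ≈ 2·N_eff·c/m² = 2 × 8.36 × 0.016 / 1.09² = 0.2675 / 1.188 ≈ 0.225 mm.

0.225 mm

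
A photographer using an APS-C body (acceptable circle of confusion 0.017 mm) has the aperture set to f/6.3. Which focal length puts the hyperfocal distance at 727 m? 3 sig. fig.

279 mm

From H = f²/(N·c) + f, with f ≪ H: f ≈ √(H·N·c) = √(727000 × 6.3 × 0.017) = √77862 ≈ 279.0 mm.
The +f correction barely moves this — solving exactly, f² + N·c·f − N·c·H = 0 ⇒ f = (−N·c + √((N·c)² + 4·N·c·H))/2 = (−0.1071 + √311447)/2 ≈ 278.98 mm, so f ≈ 279 mm.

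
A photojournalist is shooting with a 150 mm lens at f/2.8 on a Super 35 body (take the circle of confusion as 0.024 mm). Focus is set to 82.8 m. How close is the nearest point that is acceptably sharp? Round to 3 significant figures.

66.4 m

Hyperfocal distance H = f²/(N·c) + f = 150²/(2.8 × 0.024) + 150 = 22500/0.0672 + 150 ≈ 334971.4 mm ≈ 335.0 m.
Near limit Dn = s·(H − f)/(H + s − 2f) = 82800 × (334971.4 − 150) / (334971.4 + 82800 − 2 × 150) = 82800 × 334821.4 / 417471.4 ≈ 66407 mm ≈ 66.4 m.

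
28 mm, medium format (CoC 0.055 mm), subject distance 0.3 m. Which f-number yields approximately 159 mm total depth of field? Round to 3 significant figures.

f/13

Write h = H − f = f²/(N·c). The thin-lens limits are Dn = s·h/(h + (s−f)) and Df = s·h/(h − (s−f)), so DoF = Df − Dn = 2·s·(s−f)·h / (h² − (s−f)²).
That is a quadratic in h: DoF·h² − 2·s·(s−f)·h − DoF·(s−f)² = 0 ⇒ h = (s−f)·(s + √(s² + DoF²)) / DoF = 272 × (300 + √(300² + 159²)) / 159 = 272 × (300 + 339.531) / 159 ≈ 1094.0 mm.
Then N = f²/(c·h) = 28² / (0.055 × 1094.0) = 784 / 60.172 ≈ 13.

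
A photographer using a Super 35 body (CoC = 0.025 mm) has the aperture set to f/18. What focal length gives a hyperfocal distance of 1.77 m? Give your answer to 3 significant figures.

28.0 mm

From H = f²/(N·c) + f, with f ≪ H: f ≈ √(H·N·c) = √(1770 × 18 × 0.025) = √796.50 ≈ 28.22 mm.
Exact: f² + N·c·f − N·c·H = 0 ⇒ f = (−N·c + √((N·c)² + 4·N·c·H))/2 = (−0.45 + √3186.2)/2 ≈ 27.998 mm ≈ 28.0 mm.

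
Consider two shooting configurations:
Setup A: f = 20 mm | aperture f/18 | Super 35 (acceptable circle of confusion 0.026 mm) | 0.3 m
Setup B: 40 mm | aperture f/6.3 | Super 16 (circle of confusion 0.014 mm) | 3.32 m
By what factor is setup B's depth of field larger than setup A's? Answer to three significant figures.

Setup A: H = 20²/(18×0.026) + 20 ≈ 874.7 mm; DoF = Df − Dn = 446.16 − 225.97 ≈ 220.19 mm.
Setup B: H = 40²/(6.3×0.014) + 40 ≈ 18180.6 mm; DoF = Df − Dn = 4052.8 − 2811.6 ≈ 1241.2 mm.
Ratio = 1241.2 / 220.19 ≈ 5.64.

5.64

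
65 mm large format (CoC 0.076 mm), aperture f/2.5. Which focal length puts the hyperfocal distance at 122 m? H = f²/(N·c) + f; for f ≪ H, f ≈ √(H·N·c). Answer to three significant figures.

From H = f²/(N·c) + f, with f ≪ H: f ≈ √(H·N·c) = √(122000 × 2.5 × 0.076) = √23180 ≈ 152.2 mm.
The +f correction barely moves this — solving exactly, f² + N·c·f − N·c·H = 0 ⇒ f = (−N·c + √((N·c)² + 4·N·c·H))/2 = (−0.19 + √92720)/2 ≈ 152.15 mm, so f ≈ 152 mm.

152 mm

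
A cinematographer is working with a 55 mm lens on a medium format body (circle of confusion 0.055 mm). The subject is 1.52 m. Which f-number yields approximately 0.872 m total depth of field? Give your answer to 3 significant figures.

f/10

Write h = H − f = f²/(N·c). The thin-lens limits are Dn = s·h/(h + (s−f)) and Df = s·h/(h − (s−f)), so DoF = Df − Dn = 2·s·(s−f)·h / (h² − (s−f)²).
That is a quadratic in h: DoF·h² − 2·s·(s−f)·h − DoF·(s−f)² = 0 ⇒ h = (s−f)·(s + √(s² + DoF²)) / DoF = 1465 × (1520 + √(1520² + 872²)) / 872 = 1465 × (1520 + 1752.37) / 872 ≈ 5497.7 mm.
Then N = f²/(c·h) = 55² / (0.055 × 5497.7) = 3025 / 302.37 ≈ 10.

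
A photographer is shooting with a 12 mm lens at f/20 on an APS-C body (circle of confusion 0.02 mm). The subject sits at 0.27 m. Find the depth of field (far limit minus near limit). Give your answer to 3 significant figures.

Hyperfocal distance H = f²/(N·c) + f = 12²/(20 × 0.02) + 12 = 144/0.4 + 12 ≈ 372.0 mm ≈ 0.372 m.
Near limit Dn = s·(H − f)/(H + s − 2f) = 270 × (372.0 − 12) / (372.0 + 270 − 2 × 12) = 270 × 360.0 / 618.0 ≈ 157.28 mm.
Far limit Df = s·(H − f)/(H − s) = 270 × (372.0 − 12) / (372.0 − 270) = 270 × 360.0 / 102.0 ≈ 952.94 mm.
Depth of field = Df − Dn = 952.94 − 157.28 ≈ 795.66 mm ≈ 0.796 m.

0.796 m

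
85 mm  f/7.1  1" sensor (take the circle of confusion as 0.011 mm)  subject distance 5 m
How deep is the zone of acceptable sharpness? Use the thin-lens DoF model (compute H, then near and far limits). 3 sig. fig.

0.533 m

Hyperfocal distance H = f²/(N·c) + f = 85²/(7.1 × 0.011) + 85 = 7225/0.0781 + 85 ≈ 92594.6 mm ≈ 92.59 m.
Near limit Dn = s·(H − f)/(H + s − 2f) = 5000 × (92594.6 − 85) / (92594.6 + 5000 − 2 × 85) = 5000 × 92509.6 / 97424.6 ≈ 4747.75 mm.
Far limit Df = s·(H − f)/(H − s) = 5000 × (92594.6 − 85) / (92594.6 − 5000) = 5000 × 92509.6 / 87594.6 ≈ 5280.55 mm.
Depth of field = Df − Dn = 5280.55 − 4747.75 ≈ 532.80 mm ≈ 0.533 m.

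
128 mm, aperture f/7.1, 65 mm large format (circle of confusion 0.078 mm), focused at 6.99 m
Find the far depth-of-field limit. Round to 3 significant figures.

9.10 m

Hyperfocal distance H = f²/(N·c) + f = 128²/(7.1 × 0.078) + 128 = 16384/0.5538 + 128 ≈ 29712.7 mm ≈ 29.71 m.
Far limit Df = s·(H − f)/(H − s) = 6990 × (29712.7 − 128) / (29712.7 − 6990) = 6990 × 29584.7 / 22722.7 ≈ 9100.9 mm ≈ 9.10 m.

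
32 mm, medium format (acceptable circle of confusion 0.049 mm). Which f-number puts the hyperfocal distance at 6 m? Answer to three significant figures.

f/3.50

Rearrange H = f²/(N·c) + f for N: N = f² / ((H − f)·c).
N = 32² / ((6000 − 32) × 0.049) = 1024 / 292.4 ≈ 3.50.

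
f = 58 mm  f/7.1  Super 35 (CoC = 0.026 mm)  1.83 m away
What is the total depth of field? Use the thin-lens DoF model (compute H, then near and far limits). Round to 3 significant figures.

359 mm

Hyperfocal distance H = f²/(N·c) + f = 58²/(7.1 × 0.026) + 58 = 3364/0.1846 + 58 ≈ 18281.2 mm ≈ 18.28 m.
Near limit Dn = s·(H − f)/(H + s − 2f) = 1830 × (18281.2 − 58) / (18281.2 + 1830 − 2 × 58) = 1830 × 18223.2 / 19995.2 ≈ 1667.82 mm.
Far limit Df = s·(H − f)/(H − s) = 1830 × (18281.2 − 58) / (18281.2 − 1830) = 1830 × 18223.2 / 16451.2 ≈ 2027.11 mm.
Depth of field = Df − Dn = 2027.11 − 1667.82 ≈ 359.29 mm.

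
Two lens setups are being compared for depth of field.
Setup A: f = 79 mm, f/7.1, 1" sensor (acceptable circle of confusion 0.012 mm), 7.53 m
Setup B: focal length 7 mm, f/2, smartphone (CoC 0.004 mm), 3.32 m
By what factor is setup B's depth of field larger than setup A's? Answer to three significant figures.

Setup A: H = 79²/(7.1×0.012) + 79 ≈ 73330.2 mm; DoF = Df − Dn = 8382.7 − 6834.8 ≈ 1547.9 mm.
Setup B: H = 7²/(2×0.004) + 7 ≈ 6132.0 mm; DoF = Df − Dn = 7231.5 − 2154.6 ≈ 5076.9 mm.
Ratio = 5076.9 / 1547.9 ≈ 3.28.

3.28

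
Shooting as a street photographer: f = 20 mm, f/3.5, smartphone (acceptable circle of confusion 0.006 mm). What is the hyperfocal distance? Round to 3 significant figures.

19.1 m

Hyperfocal distance H = f²/(N·c) + f = 20²/(3.5 × 0.006) + 20 = 400/0.021 + 20 ≈ 19067.6 mm ≈ 19.1 m.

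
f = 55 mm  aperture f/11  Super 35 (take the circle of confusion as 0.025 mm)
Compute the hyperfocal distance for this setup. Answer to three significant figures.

Hyperfocal distance H = f²/(N·c) + f = 55²/(11 × 0.025) + 55 = 3025/0.275 + 55 ≈ 11055.0 mm ≈ 11.1 m.

11.1 m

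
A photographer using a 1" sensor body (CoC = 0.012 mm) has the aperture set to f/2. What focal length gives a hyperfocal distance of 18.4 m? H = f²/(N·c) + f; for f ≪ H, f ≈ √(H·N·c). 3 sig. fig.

From H = f²/(N·c) + f, with f ≪ H: f ≈ √(H·N·c) = √(18400 × 2 × 0.012) = √441.60 ≈ 21.01 mm.
The +f correction barely moves this — solving exactly, f² + N·c·f − N·c·H = 0 ⇒ f = (−N·c + √((N·c)² + 4·N·c·H))/2 = (−0.024 + √1766.4)/2 ≈ 21.002 mm, so f ≈ 21.0 mm.

21.0 mm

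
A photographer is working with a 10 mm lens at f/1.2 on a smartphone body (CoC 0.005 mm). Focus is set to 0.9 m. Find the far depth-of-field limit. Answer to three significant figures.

Hyperfocal distance H = f²/(N·c) + f = 10²/(1.2 × 0.005) + 10 = 100/0.006 + 10 ≈ 16676.7 mm ≈ 16.68 m.
Far limit Df = s·(H − f)/(H − s) = 900 × (16676.7 − 10) / (16676.7 − 900) = 900 × 16666.7 / 15776.7 ≈ 950.77 mm ≈ 0.951 m.

0.951 m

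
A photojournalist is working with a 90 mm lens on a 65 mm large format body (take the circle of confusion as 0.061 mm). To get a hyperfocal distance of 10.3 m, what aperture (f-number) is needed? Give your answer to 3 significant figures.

f/13

Rearrange H = f²/(N·c) + f for N: N = f² / ((H − f)·c).
N = 90² / ((10300 − 90) × 0.061) = 8100 / 622.8 ≈ 13.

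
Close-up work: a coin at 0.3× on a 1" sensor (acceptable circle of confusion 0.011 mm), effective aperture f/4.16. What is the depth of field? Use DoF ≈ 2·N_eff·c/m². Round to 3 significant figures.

At magnification m, DoF ≈ 2·N_eff·c/m² = 2 × 4.16 × 0.011 / 0.3² = 0.09152 / 0.09 ≈ 1.02 mm.

1.02 mm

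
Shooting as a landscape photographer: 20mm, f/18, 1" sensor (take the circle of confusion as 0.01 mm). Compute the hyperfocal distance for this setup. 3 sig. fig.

Hyperfocal distance H = f²/(N·c) + f = 20²/(18 × 0.01) + 20 = 400/0.18 + 20 ≈ 2242.2 mm ≈ 2.24 m.

2.24 m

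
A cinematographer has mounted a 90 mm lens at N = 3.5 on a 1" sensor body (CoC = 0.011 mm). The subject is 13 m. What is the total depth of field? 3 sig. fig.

1.60 m

Hyperfocal distance H = f²/(N·c) + f = 90²/(3.5 × 0.011) + 90 = 8100/0.0385 + 90 ≈ 210479.6 mm ≈ 210.5 m.
Near limit Dn = s·(H − f)/(H + s − 2f) = 13000 × (210479.6 − 90) / (210479.6 + 13000 − 2 × 90) = 13000 × 210389.6 / 223299.6 ≈ 12248.4 mm.
Far limit Df = s·(H − f)/(H − s) = 13000 × (210479.6 − 90) / (210479.6 − 13000) = 13000 × 210389.6 / 197479.6 ≈ 13849.9 mm.
Depth of field = Df − Dn = 13849.9 − 12248.4 ≈ 1601.5 mm ≈ 1.60 m.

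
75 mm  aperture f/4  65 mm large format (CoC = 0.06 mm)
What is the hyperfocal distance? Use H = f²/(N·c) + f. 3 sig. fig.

23.5 m

Hyperfocal distance H = f²/(N·c) + f = 75²/(4 × 0.06) + 75 = 5625/0.24 + 75 ≈ 23512.5 mm ≈ 23.5 m.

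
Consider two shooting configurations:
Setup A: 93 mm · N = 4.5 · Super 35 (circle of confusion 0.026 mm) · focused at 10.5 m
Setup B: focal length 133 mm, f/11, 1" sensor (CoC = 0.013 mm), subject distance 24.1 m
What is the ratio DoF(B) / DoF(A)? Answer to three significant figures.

Setup A: H = 93²/(4.5×0.026) + 93 ≈ 74016.1 mm; DoF = Df − Dn = 12220.4 − 9204.2 ≈ 3016.2 mm.
Setup B: H = 133²/(11×0.013) + 133 ≈ 123832.3 mm; DoF = Df − Dn = 29891.6 − 20188.4 ≈ 9703.2 mm.
Ratio = 9703.2 / 3016.2 ≈ 3.22.

3.22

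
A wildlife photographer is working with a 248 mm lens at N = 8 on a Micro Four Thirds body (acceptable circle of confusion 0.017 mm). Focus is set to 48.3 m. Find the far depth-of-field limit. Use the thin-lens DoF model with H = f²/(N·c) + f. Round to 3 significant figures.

54.0 m

Hyperfocal distance H = f²/(N·c) + f = 248²/(8 × 0.017) + 248 = 61504/0.136 + 248 ≈ 452483.3 mm ≈ 452.5 m.
Far limit Df = s·(H − f)/(H − s) = 48300 × (452483.3 − 248) / (452483.3 − 48300) = 48300 × 452235.3 / 404183.3 ≈ 54042 mm ≈ 54.0 m.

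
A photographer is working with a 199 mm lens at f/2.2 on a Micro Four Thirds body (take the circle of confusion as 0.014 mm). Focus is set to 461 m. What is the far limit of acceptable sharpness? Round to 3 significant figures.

719 m

Hyperfocal distance H = f²/(N·c) + f = 199²/(2.2 × 0.014) + 199 = 39601/0.0308 + 199 ≈ 1285945.8 mm ≈ 1286 m.
Far limit Df = s·(H − f)/(H − s) = 461000 × (1285945.8 − 199) / (1285945.8 − 461000) = 461000 × 1285746.8 / 824945.8 ≈ 718507 mm ≈ 719 m.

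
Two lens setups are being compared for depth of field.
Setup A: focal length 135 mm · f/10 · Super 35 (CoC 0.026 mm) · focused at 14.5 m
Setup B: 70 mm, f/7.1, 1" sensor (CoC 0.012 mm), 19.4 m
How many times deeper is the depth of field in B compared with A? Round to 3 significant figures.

Setup A: H = 135²/(10×0.026) + 135 ≈ 70231.2 mm; DoF = Df − Dn = 18237.5 − 12033.9 ≈ 6203.6 mm.
Setup B: H = 70²/(7.1×0.012) + 70 ≈ 57581.7 mm; DoF = Df − Dn = 29222 − 14520 ≈ 14702 mm.
Ratio = 14702 / 6203.6 ≈ 2.37.

2.37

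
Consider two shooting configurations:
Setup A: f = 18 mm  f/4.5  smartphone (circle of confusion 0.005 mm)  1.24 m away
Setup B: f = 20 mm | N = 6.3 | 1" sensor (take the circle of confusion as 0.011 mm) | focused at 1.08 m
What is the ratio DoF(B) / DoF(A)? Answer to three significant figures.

1.94

Setup A: H = 18²/(4.5×0.005) + 18 ≈ 14418.0 mm; DoF = Df − Dn = 1354.99 − 1143.00 ≈ 211.99 mm.
Setup B: H = 20²/(6.3×0.011) + 20 ≈ 5792.0 mm; DoF = Df − Dn = 1322.95 − 912.44 ≈ 410.51 mm.
Ratio = 410.51 / 211.99 ≈ 1.94.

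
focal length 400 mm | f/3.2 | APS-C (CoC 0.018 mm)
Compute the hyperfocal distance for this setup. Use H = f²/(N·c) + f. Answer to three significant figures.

Hyperfocal distance H = f²/(N·c) + f = 400²/(3.2 × 0.018) + 400 = 160000/0.0576 + 400 ≈ 2778177.8 mm ≈ 2780 m.

2780 m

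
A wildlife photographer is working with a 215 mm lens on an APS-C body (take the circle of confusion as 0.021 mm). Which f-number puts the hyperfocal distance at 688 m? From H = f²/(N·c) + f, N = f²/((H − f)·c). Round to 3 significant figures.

f/3.20

Rearrange H = f²/(N·c) + f for N: N = f² / ((H − f)·c).
N = 215² / ((688000 − 215) × 0.021) = 46225 / 14443 ≈ 3.20.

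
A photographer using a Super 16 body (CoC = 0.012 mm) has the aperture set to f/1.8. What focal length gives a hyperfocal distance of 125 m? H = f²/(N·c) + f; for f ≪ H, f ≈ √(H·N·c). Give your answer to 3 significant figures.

From H = f²/(N·c) + f, with f ≪ H: f ≈ √(H·N·c) = √(125000 × 1.8 × 0.012) = √2700.0 ≈ 51.96 mm.
The +f correction barely moves this — solving exactly, f² + N·c·f − N·c·H = 0 ⇒ f = (−N·c + √((N·c)² + 4·N·c·H))/2 = (−0.0216 + √10800)/2 ≈ 51.951 mm, so f ≈ 52.0 mm.

52.0 mm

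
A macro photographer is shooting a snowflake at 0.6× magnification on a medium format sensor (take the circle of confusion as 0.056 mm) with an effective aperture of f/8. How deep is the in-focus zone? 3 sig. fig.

At magnification m, DoF ≈ 2·N_eff·c/m² = 2 × 8 × 0.056 / 0.6² = 0.896 / 0.36 ≈ 2.49 mm.

2.49 mm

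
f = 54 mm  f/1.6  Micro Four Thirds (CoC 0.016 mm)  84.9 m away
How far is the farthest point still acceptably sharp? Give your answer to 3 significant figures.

Hyperfocal distance H = f²/(N·c) + f = 54²/(1.6 × 0.016) + 54 = 2916/0.0256 + 54 ≈ 113960.2 mm ≈ 114.0 m.
Far limit Df = s·(H − f)/(H − s) = 84900 × (113960.2 − 54) / (113960.2 − 84900) = 84900 × 113906.2 / 29060.2 ≈ 332779 mm ≈ 333 m.

333 m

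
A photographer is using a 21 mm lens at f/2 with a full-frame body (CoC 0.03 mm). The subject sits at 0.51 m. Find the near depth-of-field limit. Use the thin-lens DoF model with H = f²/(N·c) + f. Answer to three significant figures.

Hyperfocal distance H = f²/(N·c) + f = 21²/(2 × 0.03) + 21 = 441/0.06 + 21 ≈ 7371.0 mm ≈ 7.371 m.
Near limit Dn = s·(H − f)/(H + s − 2f) = 510 × (7371.0 − 21) / (7371.0 + 510 − 2 × 21) = 510 × 7350.0 / 7839.0 ≈ 478.19 mm.

478 mm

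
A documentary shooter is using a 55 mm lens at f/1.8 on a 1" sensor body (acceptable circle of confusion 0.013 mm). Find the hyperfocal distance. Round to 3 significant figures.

Hyperfocal distance H = f²/(N·c) + f = 55²/(1.8 × 0.013) + 55 = 3025/0.0234 + 55 ≈ 129328.5 mm ≈ 129 m.

129 m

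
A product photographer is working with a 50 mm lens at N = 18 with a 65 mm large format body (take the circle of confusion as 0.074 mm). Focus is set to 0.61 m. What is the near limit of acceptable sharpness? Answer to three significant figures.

470 mm

Hyperfocal distance H = f²/(N·c) + f = 50²/(18 × 0.074) + 50 = 2500/1.332 + 50 ≈ 1926.9 mm ≈ 1.927 m.
Near limit Dn = s·(H − f)/(H + s − 2f) = 610 × (1926.9 − 50) / (1926.9 + 610 − 2 × 50) = 610 × 1876.9 / 2436.9 ≈ 469.82 mm.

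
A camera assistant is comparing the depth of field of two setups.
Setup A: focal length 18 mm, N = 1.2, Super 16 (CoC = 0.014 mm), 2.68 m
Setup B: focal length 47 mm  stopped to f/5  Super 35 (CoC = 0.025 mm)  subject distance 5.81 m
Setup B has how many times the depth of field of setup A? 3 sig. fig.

Setup A: H = 18²/(1.2×0.014) + 18 ≈ 19303.7 mm; DoF = Df − Dn = 3109.16 − 2354.95 ≈ 754.21 mm.
Setup B: H = 47²/(5×0.025) + 47 ≈ 17719.0 mm; DoF = Df − Dn = 8621.6 − 4381.2 ≈ 4240.4 mm.
Ratio = 4240.4 / 754.21 ≈ 5.62.

5.62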